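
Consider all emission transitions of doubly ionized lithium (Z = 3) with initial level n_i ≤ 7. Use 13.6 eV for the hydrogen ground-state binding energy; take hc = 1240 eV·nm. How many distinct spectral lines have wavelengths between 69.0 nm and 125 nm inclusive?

Enumerate all n_i → n_f pairs with 1 ≤ n_f < n_i ≤ 7 and compute λ = 1240 / [13.6·9·(1/n_f² − 1/n_i²)].
Lines falling in [69.0, 125] nm: 3→2 (72.94 nm), 7→3 (111.7 nm), 6→3 (121.6 nm).

3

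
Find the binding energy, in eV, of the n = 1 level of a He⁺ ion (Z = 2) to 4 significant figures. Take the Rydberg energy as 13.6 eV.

E_n = −13.6 Z²/n² = −54.40/n² eV for Z = 2.
E_1 = −54.40/1 = −54.40 eV, so ionization (to E = 0) requires 54.40 eV.

54.40 eV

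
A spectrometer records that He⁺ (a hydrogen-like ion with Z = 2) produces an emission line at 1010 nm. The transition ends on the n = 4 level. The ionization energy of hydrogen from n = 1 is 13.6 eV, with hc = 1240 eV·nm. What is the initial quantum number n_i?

The photon energy is ΔE = hc/λ = 1240 / 1010 = 1.228 eV.
With Z = 2, ΔE = 54.40 × (1/n_f² − 1/n_i²), so 1/n_f² − 1/n_i² = 0.02257.
With n_f = 4: 1/n_i² = 1/16 − 0.02257 = 0.03993, so n_i ≈ 5.00.

n_i = 5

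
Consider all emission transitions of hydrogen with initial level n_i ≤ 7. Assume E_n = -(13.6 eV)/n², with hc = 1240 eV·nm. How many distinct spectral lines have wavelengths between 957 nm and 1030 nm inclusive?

1

Enumerate all n_i → n_f pairs with 1 ≤ n_f < n_i ≤ 7 and compute λ = 1240 / [13.6·1·(1/n_f² − 1/n_i²)].
Lines falling in [957, 1030] nm: 7→3 (1005 nm).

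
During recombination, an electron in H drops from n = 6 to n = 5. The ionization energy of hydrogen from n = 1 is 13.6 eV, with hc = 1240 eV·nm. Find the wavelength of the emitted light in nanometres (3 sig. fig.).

7460 nm

ΔE = 13.60 × (1/5² − 1/6²) = 13.60 × 0.01222 = 0.1662 eV.
λ = hc/ΔE = 1240 / 0.1662 = 7460 nm.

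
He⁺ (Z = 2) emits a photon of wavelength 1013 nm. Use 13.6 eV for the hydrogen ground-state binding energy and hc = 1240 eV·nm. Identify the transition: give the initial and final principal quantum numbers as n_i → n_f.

n_i = 5, n_f = 4

The photon energy is ΔE = hc/λ = 1240 / 1013 = 1.224 eV.
With Z = 2, ΔE = 54.40 × (1/n_f² − 1/n_i²), so 1/n_f² − 1/n_i² = 0.02250.
Trying n_f = 4 gives 1/n_i² = 0.04000, i.e. n_i ≈ 5; this pair matches.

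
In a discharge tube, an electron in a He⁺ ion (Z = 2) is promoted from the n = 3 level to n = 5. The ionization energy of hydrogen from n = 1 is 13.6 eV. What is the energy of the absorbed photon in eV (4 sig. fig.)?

The Bohr energies scale as Z², so for Z = 2: E_n = −54.40/n² eV.
E_5 = −54.40/25 = −2.176 eV and E_3 = −54.40/9 = −6.044 eV.
The photon energy is |E_5 − E_3| = 3.868 eV.

3.868 eV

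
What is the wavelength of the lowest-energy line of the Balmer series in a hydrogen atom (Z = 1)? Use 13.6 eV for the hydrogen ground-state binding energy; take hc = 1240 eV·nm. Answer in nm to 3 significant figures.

The Balmer series terminates on n_f = 2; the first line has n_i = 2+1 = 3.
ΔE = 13.60 × (1/2² − 1/3²) = 1.889 eV.
λ = 1240 / 1.889 = 656 nm.

656 nm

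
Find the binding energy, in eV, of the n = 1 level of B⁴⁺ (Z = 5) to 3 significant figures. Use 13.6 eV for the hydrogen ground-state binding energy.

340 eV

E_n = −13.6 Z²/n² = −340.0/n² eV for Z = 5.
E_1 = −340.0/1 = −340 eV, so ionization (to E = 0) requires 340 eV.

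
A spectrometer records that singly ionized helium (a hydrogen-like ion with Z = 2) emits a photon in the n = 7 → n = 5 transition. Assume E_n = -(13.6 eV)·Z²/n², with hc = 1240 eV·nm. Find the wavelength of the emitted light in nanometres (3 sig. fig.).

1160 nm

For Z = 2 the level energies scale as Z², so the effective Rydberg energy is 13.6 × 4 = 54.40 eV.
ΔE = 54.40 × (1/5² − 1/7²) = 54.40 × 0.01959 = 1.066 eV.
λ = hc/ΔE = 1240 / 1.066 = 1160 nm.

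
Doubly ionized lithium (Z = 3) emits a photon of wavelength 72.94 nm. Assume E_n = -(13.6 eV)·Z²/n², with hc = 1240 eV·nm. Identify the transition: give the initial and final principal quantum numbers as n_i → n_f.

The photon energy is ΔE = hc/λ = 1240 / 72.94 = 17.00 eV.
With Z = 3, ΔE = 122.4 × (1/n_f² − 1/n_i²), so 1/n_f² − 1/n_i² = 0.1389.
Trying n_f = 2 gives 1/n_i² = 0.1111, i.e. n_i ≈ 3; this pair matches.

n_i = 3, n_f = 2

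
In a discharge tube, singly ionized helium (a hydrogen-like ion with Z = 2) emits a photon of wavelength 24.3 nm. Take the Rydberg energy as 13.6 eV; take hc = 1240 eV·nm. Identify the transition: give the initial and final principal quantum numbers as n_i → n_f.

The photon energy is ΔE = hc/λ = 1240 / 24.3 = 51.03 eV.
With Z = 2, ΔE = 54.40 × (1/n_f² − 1/n_i²), so 1/n_f² − 1/n_i² = 0.9380.
Trying n_f = 1 gives 1/n_i² = 0.06197, i.e. n_i ≈ 4; this pair matches.

n_i = 4, n_f = 1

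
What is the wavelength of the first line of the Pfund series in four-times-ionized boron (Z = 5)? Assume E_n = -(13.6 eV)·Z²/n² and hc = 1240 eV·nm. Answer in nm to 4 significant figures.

The Pfund series terminates on n_f = 5; the first line has n_i = 5+1 = 6.
ΔE = 340.0 × (1/5² − 1/6²) = 4.156 eV.
λ = 1240 / 4.156 = 298.4 nm.

298.4 nm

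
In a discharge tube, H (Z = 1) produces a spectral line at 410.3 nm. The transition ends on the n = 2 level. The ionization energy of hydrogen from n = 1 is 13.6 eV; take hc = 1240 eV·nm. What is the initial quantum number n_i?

The photon energy is ΔE = hc/λ = 1240 / 410.3 = 3.022 eV.
With Z = 1, ΔE = 13.60 × (1/n_f² − 1/n_i²), so 1/n_f² − 1/n_i² = 0.2222.
With n_f = 2: 1/n_i² = 1/4 − 0.2222 = 0.02778, so n_i ≈ 6.00.

n_i = 6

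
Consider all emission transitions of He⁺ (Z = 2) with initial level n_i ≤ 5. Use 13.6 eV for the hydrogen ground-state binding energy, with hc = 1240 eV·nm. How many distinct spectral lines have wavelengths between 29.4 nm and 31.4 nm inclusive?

1

Enumerate all n_i → n_f pairs with 1 ≤ n_f < n_i ≤ 5 and compute λ = 1240 / [13.6·4·(1/n_f² − 1/n_i²)].
Lines falling in [29.4, 31.4] nm: 2→1 (30.39 nm).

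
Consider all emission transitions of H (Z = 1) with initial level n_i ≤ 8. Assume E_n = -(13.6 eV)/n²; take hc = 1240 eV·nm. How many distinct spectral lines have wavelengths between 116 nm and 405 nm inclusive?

3

Enumerate all n_i → n_f pairs with 1 ≤ n_f < n_i ≤ 8 and compute λ = 1240 / [13.6·1·(1/n_f² − 1/n_i²)].
Lines falling in [116, 405] nm: 2→1 (121.6 nm), 8→2 (389.0 nm), 7→2 (397.1 nm).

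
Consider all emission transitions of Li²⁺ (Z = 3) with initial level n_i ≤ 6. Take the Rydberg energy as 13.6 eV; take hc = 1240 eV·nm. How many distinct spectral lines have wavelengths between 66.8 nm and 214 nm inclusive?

Enumerate all n_i → n_f pairs with 1 ≤ n_f < n_i ≤ 6 and compute λ = 1240 / [13.6·9·(1/n_f² − 1/n_i²)].
Lines falling in [66.8, 214] nm: 3→2 (72.94 nm), 6→3 (121.6 nm), 5→3 (142.5 nm), 4→3 (208.4 nm).

4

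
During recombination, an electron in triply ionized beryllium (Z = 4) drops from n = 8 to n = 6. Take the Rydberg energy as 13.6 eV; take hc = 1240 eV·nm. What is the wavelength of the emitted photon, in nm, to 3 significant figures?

For Z = 4 the level energies scale as Z², so the effective Rydberg energy is 13.6 × 16 = 217.6 eV.
ΔE = 217.6 × (1/6² − 1/8²) = 217.6 × 0.01215 = 2.644 eV.
λ = hc/ΔE = 1240 / 2.644 = 469 nm.

469 nm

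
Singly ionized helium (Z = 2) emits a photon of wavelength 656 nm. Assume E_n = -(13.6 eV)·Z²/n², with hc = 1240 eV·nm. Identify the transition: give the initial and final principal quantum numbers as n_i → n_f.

The photon energy is ΔE = hc/λ = 1240 / 656 = 1.890 eV.
With Z = 2, ΔE = 54.40 × (1/n_f² − 1/n_i²), so 1/n_f² − 1/n_i² = 0.03475.
Trying n_f = 4 gives 1/n_i² = 0.02775, i.e. n_i ≈ 6; this pair matches.

n_i = 6, n_f = 4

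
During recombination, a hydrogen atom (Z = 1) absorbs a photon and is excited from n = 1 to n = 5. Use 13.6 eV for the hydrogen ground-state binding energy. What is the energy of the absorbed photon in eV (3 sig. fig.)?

13.1 eV

E_5 = −13.60/25 = −0.5440 eV and E_1 = −13.60/1 = −13.60 eV.
The photon energy is |E_5 − E_1| = 13.1 eV.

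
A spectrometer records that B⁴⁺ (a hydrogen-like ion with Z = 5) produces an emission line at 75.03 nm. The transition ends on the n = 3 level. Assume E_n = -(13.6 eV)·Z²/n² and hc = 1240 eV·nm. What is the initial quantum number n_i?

n_i = 4

The photon energy is ΔE = hc/λ = 1240 / 75.03 = 16.53 eV.
With Z = 5, ΔE = 340.0 × (1/n_f² − 1/n_i²), so 1/n_f² − 1/n_i² = 0.04861.
With n_f = 3: 1/n_i² = 1/9 − 0.04861 = 0.06250, so n_i ≈ 4.00.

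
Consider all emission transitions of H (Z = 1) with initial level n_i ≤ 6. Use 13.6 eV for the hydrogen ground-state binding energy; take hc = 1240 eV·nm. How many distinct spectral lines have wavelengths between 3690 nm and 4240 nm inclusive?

Enumerate all n_i → n_f pairs with 1 ≤ n_f < n_i ≤ 6 and compute λ = 1240 / [13.6·1·(1/n_f² − 1/n_i²)].
Lines falling in [3690, 4240] nm: 5→4 (4052 nm).

1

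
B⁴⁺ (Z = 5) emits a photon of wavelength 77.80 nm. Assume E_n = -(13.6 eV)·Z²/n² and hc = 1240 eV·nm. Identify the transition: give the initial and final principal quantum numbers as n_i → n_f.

The photon energy is ΔE = hc/λ = 1240 / 77.80 = 15.94 eV.
With Z = 5, ΔE = 340.0 × (1/n_f² − 1/n_i²), so 1/n_f² − 1/n_i² = 0.04688.
Trying n_f = 4 gives 1/n_i² = 0.01562, i.e. n_i ≈ 8; this pair matches.

n_i = 8, n_f = 4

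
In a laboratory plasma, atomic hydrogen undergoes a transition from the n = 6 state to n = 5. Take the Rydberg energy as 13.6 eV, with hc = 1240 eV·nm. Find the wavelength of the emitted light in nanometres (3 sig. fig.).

ΔE = 13.60 × (1/5² − 1/6²) = 13.60 × 0.01222 = 0.1662 eV.
λ = hc/ΔE = 1240 / 0.1662 = 7460 nm.

7460 nm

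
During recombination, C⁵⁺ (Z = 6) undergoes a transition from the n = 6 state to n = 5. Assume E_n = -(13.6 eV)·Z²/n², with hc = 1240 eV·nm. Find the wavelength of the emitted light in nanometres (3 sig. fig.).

207 nm

For Z = 6 the level energies scale as Z², so the effective Rydberg energy is 13.6 × 36 = 489.6 eV.
ΔE = 489.6 × (1/5² − 1/6²) = 489.6 × 0.01222 = 5.984 eV.
λ = hc/ΔE = 1240 / 5.984 = 207 nm.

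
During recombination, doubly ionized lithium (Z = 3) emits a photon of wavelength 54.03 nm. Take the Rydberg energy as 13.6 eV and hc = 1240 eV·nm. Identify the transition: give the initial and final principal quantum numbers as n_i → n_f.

n_i = 4, n_f = 2

The photon energy is ΔE = hc/λ = 1240 / 54.03 = 22.95 eV.
With Z = 3, ΔE = 122.4 × (1/n_f² − 1/n_i²), so 1/n_f² − 1/n_i² = 0.1875.
Trying n_f = 2 gives 1/n_i² = 0.06250, i.e. n_i ≈ 4; this pair matches.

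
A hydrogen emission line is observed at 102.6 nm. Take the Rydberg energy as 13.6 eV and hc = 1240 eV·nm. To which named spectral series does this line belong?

ΔE = 1240/102.6 = 12.09 eV.
This matches 13.6 × (1/1² − 1/3²), so n_f = 1: the Lyman series.

Lyman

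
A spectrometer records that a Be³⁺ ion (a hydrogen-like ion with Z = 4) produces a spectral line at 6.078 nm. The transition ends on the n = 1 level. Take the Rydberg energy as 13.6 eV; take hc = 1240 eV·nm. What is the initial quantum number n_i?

The photon energy is ΔE = hc/λ = 1240 / 6.078 = 204.0 eV.
With Z = 4, ΔE = 217.6 × (1/n_f² − 1/n_i²), so 1/n_f² − 1/n_i² = 0.9376.
With n_f = 1: 1/n_i² = 1/1 − 0.9376 = 0.06243, so n_i ≈ 4.00.

n_i = 4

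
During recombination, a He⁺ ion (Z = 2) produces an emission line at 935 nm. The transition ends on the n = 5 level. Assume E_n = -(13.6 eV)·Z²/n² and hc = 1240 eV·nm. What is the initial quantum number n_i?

The photon energy is ΔE = hc/λ = 1240 / 935 = 1.326 eV.
With Z = 2, ΔE = 54.40 × (1/n_f² − 1/n_i²), so 1/n_f² − 1/n_i² = 0.02438.
With n_f = 5: 1/n_i² = 1/25 − 0.02438 = 0.01562, so n_i ≈ 8.00.

n_i = 8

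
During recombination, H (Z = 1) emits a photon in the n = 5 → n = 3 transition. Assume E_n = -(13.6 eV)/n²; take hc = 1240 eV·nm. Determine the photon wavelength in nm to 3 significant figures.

1280 nm

ΔE = 13.60 × (1/3² − 1/5²) = 13.60 × 0.07111 = 0.9671 eV.
λ = hc/ΔE = 1240 / 0.9671 = 1280 nm.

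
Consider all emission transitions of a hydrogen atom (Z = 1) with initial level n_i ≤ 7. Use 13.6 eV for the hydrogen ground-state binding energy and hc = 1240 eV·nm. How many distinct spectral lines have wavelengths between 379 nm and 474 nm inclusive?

Enumerate all n_i → n_f pairs with 1 ≤ n_f < n_i ≤ 7 and compute λ = 1240 / [13.6·1·(1/n_f² − 1/n_i²)].
Lines falling in [379, 474] nm: 7→2 (397.1 nm), 6→2 (410.3 nm), 5→2 (434.2 nm).

3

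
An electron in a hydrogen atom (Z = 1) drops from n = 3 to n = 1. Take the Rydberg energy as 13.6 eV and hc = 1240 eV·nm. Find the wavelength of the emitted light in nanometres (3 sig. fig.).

103 nm

ΔE = 13.60 × (1/1² − 1/3²) = 13.60 × 0.8889 = 12.09 eV.
λ = hc/ΔE = 1240 / 12.09 = 103 nm.
This line belongs to the Lyman series.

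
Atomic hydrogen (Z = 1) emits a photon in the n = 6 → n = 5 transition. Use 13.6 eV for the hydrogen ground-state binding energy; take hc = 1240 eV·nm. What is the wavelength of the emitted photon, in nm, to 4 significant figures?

7460 nm

ΔE = 13.60 × (1/5² − 1/6²) = 13.60 × 0.01222 = 0.1662 eV.
λ = hc/ΔE = 1240 / 0.1662 = 7460 nm.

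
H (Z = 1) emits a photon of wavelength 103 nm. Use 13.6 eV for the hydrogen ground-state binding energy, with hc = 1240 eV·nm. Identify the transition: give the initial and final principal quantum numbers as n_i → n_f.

The photon energy is ΔE = hc/λ = 1240 / 103 = 12.04 eV.
With Z = 1, ΔE = 13.60 × (1/n_f² − 1/n_i²), so 1/n_f² − 1/n_i² = 0.8852.
Trying n_f = 1 gives 1/n_i² = 0.1148, i.e. n_i ≈ 3; this pair matches.

n_i = 3, n_f = 1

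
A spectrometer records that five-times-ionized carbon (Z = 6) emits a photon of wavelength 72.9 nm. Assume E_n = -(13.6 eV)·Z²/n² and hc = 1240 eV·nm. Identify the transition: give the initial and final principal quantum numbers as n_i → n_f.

The photon energy is ΔE = hc/λ = 1240 / 72.9 = 17.01 eV.
With Z = 6, ΔE = 489.6 × (1/n_f² − 1/n_i²), so 1/n_f² − 1/n_i² = 0.03474.
Trying n_f = 4 gives 1/n_i² = 0.02776, i.e. n_i ≈ 6; this pair matches.

n_i = 6, n_f = 4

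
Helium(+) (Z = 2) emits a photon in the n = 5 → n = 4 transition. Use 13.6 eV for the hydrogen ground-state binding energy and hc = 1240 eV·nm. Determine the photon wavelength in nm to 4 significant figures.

For Z = 2 the level energies scale as Z², so the effective Rydberg energy is 13.6 × 4 = 54.40 eV.
ΔE = 54.40 × (1/4² − 1/5²) = 54.40 × 0.02250 = 1.224 eV.
λ = hc/ΔE = 1240 / 1.224 = 1013 nm.

1013 nm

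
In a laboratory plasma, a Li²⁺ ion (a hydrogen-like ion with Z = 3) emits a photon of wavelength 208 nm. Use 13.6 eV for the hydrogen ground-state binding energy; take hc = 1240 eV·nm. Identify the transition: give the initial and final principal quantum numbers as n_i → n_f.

The photon energy is ΔE = hc/λ = 1240 / 208 = 5.962 eV.
With Z = 3, ΔE = 122.4 × (1/n_f² − 1/n_i²), so 1/n_f² − 1/n_i² = 0.04871.
Trying n_f = 3 gives 1/n_i² = 0.06241, i.e. n_i ≈ 4; this pair matches.

n_i = 4, n_f = 3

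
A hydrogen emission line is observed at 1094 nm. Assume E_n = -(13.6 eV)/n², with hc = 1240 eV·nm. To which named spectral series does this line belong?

ΔE = 1240/1094 = 1.133 eV.
This matches 13.6 × (1/3² − 1/6²), so n_f = 3: the Paschen series.

Paschen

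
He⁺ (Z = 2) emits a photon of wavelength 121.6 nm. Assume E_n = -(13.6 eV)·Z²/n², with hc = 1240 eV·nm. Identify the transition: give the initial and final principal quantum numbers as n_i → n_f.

n_i = 4, n_f = 2

The photon energy is ΔE = hc/λ = 1240 / 121.6 = 10.20 eV.
With Z = 2, ΔE = 54.40 × (1/n_f² − 1/n_i²), so 1/n_f² − 1/n_i² = 0.1875.
Trying n_f = 2 gives 1/n_i² = 0.06255, i.e. n_i ≈ 4; this pair matches.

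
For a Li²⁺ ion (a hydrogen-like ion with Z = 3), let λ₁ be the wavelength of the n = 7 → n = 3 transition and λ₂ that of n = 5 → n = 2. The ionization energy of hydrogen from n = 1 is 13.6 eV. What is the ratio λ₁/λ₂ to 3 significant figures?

2.32

λ ∝ 1/ΔE ∝ 1/(1/n_f² − 1/n_i²), and the Z² and hc factors cancel in the ratio.
λ₁/λ₂ = (1/2² − 1/5²)/(1/3² − 1/7²) = 0.2100/0.09070 = 2.32.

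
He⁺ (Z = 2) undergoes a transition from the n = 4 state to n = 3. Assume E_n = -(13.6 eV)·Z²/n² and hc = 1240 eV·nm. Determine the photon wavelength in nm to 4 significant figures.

468.9 nm

For Z = 2 the level energies scale as Z², so the effective Rydberg energy is 13.6 × 4 = 54.40 eV.
ΔE = 54.40 × (1/3² − 1/4²) = 54.40 × 0.04861 = 2.644 eV.
λ = hc/ΔE = 1240 / 2.644 = 468.9 nm.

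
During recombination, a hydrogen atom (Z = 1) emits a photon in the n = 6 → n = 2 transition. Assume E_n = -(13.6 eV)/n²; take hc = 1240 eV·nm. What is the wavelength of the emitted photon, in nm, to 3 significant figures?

410 nm

ΔE = 13.60 × (1/2² − 1/6²) = 13.60 × 0.2222 = 3.022 eV.
λ = hc/ΔE = 1240 / 3.022 = 410 nm.
This line belongs to the Balmer series.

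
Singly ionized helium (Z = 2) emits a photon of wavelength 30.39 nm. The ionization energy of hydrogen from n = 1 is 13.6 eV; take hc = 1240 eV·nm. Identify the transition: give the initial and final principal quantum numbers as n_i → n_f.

The photon energy is ΔE = hc/λ = 1240 / 30.39 = 40.80 eV.
With Z = 2, ΔE = 54.40 × (1/n_f² − 1/n_i²), so 1/n_f² − 1/n_i² = 0.7501.
Trying n_f = 1 gives 1/n_i² = 0.2499, i.e. n_i ≈ 2; this pair matches.

n_i = 2, n_f = 1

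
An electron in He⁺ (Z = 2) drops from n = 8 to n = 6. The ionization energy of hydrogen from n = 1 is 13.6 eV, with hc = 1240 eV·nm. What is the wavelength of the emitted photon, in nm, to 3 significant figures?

For Z = 2 the level energies scale as Z², so the effective Rydberg energy is 13.6 × 4 = 54.40 eV.
ΔE = 54.40 × (1/6² − 1/8²) = 54.40 × 0.01215 = 0.6611 eV.
λ = hc/ΔE = 1240 / 0.6611 = 1880 nm.

1880 nm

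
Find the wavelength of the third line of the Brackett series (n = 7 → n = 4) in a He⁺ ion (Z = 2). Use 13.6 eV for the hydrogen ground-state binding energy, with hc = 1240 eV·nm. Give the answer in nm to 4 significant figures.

541.5 nm

The Brackett series terminates on n_f = 4; the third line has n_i = 4+3 = 7.
ΔE = 54.40 × (1/4² − 1/7²) = 2.290 eV.
λ = 1240 / 2.290 = 541.5 nm.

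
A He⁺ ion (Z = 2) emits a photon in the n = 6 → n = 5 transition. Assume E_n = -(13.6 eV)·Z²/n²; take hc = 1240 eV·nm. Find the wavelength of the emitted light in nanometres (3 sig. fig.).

For Z = 2 the level energies scale as Z², so the effective Rydberg energy is 13.6 × 4 = 54.40 eV.
ΔE = 54.40 × (1/5² − 1/6²) = 54.40 × 0.01222 = 0.6649 eV.
λ = hc/ΔE = 1240 / 0.6649 = 1860 nm.

1860 nm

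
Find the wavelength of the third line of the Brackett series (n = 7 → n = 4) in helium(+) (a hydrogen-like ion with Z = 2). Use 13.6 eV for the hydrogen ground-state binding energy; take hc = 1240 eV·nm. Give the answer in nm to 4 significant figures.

The Brackett series terminates on n_f = 4; the third line has n_i = 4+3 = 7.
ΔE = 54.40 × (1/4² − 1/7²) = 2.290 eV.
λ = 1240 / 2.290 = 541.5 nm.

541.5 nm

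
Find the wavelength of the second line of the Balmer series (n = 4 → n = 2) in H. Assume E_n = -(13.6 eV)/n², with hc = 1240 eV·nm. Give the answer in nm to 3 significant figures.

The Balmer series terminates on n_f = 2; the second line has n_i = 2+2 = 4.
ΔE = 13.60 × (1/2² − 1/4²) = 2.550 eV.
λ = 1240 / 2.550 = 486 nm.

486 nm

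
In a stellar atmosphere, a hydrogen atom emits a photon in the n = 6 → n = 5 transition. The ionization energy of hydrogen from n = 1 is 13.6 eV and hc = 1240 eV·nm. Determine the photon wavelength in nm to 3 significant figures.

7460 nm

ΔE = 13.60 × (1/5² − 1/6²) = 13.60 × 0.01222 = 0.1662 eV.
λ = hc/ΔE = 1240 / 0.1662 = 7460 nm.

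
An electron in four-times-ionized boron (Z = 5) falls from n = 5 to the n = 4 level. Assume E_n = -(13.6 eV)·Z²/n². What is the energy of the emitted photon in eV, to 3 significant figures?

The Bohr energies scale as Z², so for Z = 5: E_n = −340.0/n² eV.
E_5 = −340.0/25 = −13.60 eV and E_4 = −340.0/16 = −21.25 eV.
The photon energy is |E_5 − E_4| = 7.65 eV.

7.65 eV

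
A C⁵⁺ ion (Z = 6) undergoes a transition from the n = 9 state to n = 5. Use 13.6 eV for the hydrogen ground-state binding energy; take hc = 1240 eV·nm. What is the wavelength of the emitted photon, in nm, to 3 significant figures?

91.6 nm

For Z = 6 the level energies scale as Z², so the effective Rydberg energy is 13.6 × 36 = 489.6 eV.
ΔE = 489.6 × (1/5² − 1/9²) = 489.6 × 0.02765 = 13.54 eV.
λ = hc/ΔE = 1240 / 13.54 = 91.6 nm.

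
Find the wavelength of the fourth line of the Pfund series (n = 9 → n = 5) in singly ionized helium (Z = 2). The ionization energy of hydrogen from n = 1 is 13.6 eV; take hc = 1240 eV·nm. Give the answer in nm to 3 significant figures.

The Pfund series terminates on n_f = 5; the fourth line has n_i = 5+4 = 9.
ΔE = 54.40 × (1/5² − 1/9²) = 1.504 eV.
λ = 1240 / 1.504 = 824 nm.

824 nm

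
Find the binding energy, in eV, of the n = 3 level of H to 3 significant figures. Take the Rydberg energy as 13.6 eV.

1.51 eV

E_3 = −13.60/9 = −1.51 eV, so ionization (to E = 0) requires 1.51 eV.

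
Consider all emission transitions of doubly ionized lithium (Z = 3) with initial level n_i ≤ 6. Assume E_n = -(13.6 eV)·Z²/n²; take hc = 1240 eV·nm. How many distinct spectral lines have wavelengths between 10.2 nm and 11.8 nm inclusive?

4

Enumerate all n_i → n_f pairs with 1 ≤ n_f < n_i ≤ 6 and compute λ = 1240 / [13.6·9·(1/n_f² − 1/n_i²)].
Lines falling in [10.2, 11.8] nm: 6→1 (10.42 nm), 5→1 (10.55 nm), 4→1 (10.81 nm), 3→1 (11.40 nm).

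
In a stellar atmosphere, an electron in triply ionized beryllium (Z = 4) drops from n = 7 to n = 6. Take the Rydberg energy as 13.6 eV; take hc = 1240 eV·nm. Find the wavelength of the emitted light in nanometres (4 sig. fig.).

773.2 nm

For Z = 4 the level energies scale as Z², so the effective Rydberg energy is 13.6 × 16 = 217.6 eV.
ΔE = 217.6 × (1/6² − 1/7²) = 217.6 × 0.007370 = 1.604 eV.
λ = hc/ΔE = 1240 / 1.604 = 773.2 nm.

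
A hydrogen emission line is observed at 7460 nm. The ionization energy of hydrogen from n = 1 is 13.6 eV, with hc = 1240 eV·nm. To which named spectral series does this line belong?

Pfund

ΔE = 1240/7460 = 0.1662 eV.
This matches 13.6 × (1/5² − 1/6²), so n_f = 5: the Pfund series.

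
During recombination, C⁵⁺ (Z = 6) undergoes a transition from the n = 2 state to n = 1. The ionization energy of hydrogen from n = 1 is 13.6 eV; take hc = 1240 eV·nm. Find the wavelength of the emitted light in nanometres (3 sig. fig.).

For Z = 6 the level energies scale as Z², so the effective Rydberg energy is 13.6 × 36 = 489.6 eV.
ΔE = 489.6 × (1/1² − 1/2²) = 489.6 × 0.7500 = 367.2 eV.
λ = hc/ΔE = 1240 / 367.2 = 3.38 nm.

3.38 nm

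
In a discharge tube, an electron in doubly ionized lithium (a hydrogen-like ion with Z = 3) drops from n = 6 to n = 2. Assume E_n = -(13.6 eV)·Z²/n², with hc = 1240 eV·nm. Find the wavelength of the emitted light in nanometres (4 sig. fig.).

45.59 nm

For Z = 3 the level energies scale as Z², so the effective Rydberg energy is 13.6 × 9 = 122.4 eV.
ΔE = 122.4 × (1/2² − 1/6²) = 122.4 × 0.2222 = 27.20 eV.
λ = hc/ΔE = 1240 / 27.20 = 45.59 nm.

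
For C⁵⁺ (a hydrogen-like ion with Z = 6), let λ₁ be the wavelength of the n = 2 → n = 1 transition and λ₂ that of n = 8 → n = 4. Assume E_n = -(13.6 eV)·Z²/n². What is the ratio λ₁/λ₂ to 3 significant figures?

0.0625

λ ∝ 1/ΔE ∝ 1/(1/n_f² − 1/n_i²), and the Z² and hc factors cancel in the ratio.
λ₁/λ₂ = (1/4² − 1/8²)/(1/1² − 1/2²) = 0.04688/0.7500 = 0.0625.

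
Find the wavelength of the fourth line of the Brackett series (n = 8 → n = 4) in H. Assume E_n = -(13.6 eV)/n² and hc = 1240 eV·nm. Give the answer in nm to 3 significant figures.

The Brackett series terminates on n_f = 4; the fourth line has n_i = 4+4 = 8.
ΔE = 13.60 × (1/4² − 1/8²) = 0.6375 eV.
λ = 1240 / 0.6375 = 1950 nm.

1950 nm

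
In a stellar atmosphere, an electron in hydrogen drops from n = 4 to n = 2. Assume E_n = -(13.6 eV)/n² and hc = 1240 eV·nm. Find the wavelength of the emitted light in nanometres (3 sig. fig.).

ΔE = 13.60 × (1/2² − 1/4²) = 13.60 × 0.1875 = 2.550 eV.
λ = hc/ΔE = 1240 / 2.550 = 486 nm.

486 nm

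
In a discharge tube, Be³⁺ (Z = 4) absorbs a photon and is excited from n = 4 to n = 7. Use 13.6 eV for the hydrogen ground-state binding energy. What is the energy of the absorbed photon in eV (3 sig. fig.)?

The Bohr energies scale as Z², so for Z = 4: E_n = −217.6/n² eV.
E_7 = −217.6/49 = −4.441 eV and E_4 = −217.6/16 = −13.60 eV.
The photon energy is |E_7 − E_4| = 9.16 eV.

9.16 eV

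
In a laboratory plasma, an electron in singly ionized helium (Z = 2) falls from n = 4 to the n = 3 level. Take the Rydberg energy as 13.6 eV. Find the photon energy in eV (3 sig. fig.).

2.64 eV

The Bohr energies scale as Z², so for Z = 2: E_n = −54.40/n² eV.
E_4 = −54.40/16 = −3.400 eV and E_3 = −54.40/9 = −6.044 eV.
The photon energy is |E_4 − E_3| = 2.64 eV.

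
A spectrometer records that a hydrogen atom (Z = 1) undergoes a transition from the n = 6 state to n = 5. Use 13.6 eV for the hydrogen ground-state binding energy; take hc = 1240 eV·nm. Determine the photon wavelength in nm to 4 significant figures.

ΔE = 13.60 × (1/5² − 1/6²) = 13.60 × 0.01222 = 0.1662 eV.
λ = hc/ΔE = 1240 / 0.1662 = 7460 nm.
This line belongs to the Pfund series.

7460 nm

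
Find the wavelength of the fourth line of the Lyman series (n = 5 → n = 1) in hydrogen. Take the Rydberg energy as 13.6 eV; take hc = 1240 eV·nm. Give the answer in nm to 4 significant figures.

The Lyman series terminates on n_f = 1; the fourth line has n_i = 1+4 = 5.
ΔE = 13.60 × (1/1² − 1/5²) = 13.06 eV.
λ = 1240 / 13.06 = 94.98 nm.

94.98 nm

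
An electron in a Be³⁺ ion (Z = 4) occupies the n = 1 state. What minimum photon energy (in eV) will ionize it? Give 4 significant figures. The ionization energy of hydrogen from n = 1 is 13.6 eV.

E_n = −13.6 Z²/n² = −217.6/n² eV for Z = 4.
E_1 = −217.6/1 = −217.6 eV, so ionization (to E = 0) requires 217.6 eV.

217.6 eV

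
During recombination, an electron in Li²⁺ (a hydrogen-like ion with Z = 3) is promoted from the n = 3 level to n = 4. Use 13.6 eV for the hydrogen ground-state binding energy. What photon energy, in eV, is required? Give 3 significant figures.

The Bohr energies scale as Z², so for Z = 3: E_n = −122.4/n² eV.
E_4 = −122.4/16 = −7.650 eV and E_3 = −122.4/9 = −13.60 eV.
The photon energy is |E_4 − E_3| = 5.95 eV.

5.95 eV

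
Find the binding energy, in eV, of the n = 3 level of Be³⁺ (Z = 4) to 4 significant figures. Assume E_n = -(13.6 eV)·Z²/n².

24.18 eV

E_n = −13.6 Z²/n² = −217.6/n² eV for Z = 4.
E_3 = −217.6/9 = −24.18 eV, so ionization (to E = 0) requires 24.18 eV.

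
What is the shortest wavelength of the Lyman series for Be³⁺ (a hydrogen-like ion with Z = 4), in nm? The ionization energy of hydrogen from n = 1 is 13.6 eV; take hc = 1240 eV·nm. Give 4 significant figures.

5.699 nm

The Lyman series has lower level n_f = 1; the series limit corresponds to n_i → ∞.
ΔE_max = 13.6 × 16 / 1² = 217.6 eV.
λ_min = 1240 / 217.6 = 5.699 nm.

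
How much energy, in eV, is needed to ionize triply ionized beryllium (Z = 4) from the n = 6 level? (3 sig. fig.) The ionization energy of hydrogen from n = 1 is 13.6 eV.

E_n = −13.6 Z²/n² = −217.6/n² eV for Z = 4.
E_6 = −217.6/36 = −6.04 eV, so ionization (to E = 0) requires 6.04 eV.

6.04 eV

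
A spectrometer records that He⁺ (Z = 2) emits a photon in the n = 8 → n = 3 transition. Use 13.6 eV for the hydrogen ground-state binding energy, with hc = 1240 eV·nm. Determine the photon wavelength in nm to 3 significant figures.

239 nm

For Z = 2 the level energies scale as Z², so the effective Rydberg energy is 13.6 × 4 = 54.40 eV.
ΔE = 54.40 × (1/3² − 1/8²) = 54.40 × 0.09549 = 5.194 eV.
λ = hc/ΔE = 1240 / 5.194 = 239 nm.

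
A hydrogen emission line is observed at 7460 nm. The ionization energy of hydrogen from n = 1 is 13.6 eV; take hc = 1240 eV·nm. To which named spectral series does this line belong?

Pfund

ΔE = 1240/7460 = 0.1662 eV.
This matches 13.6 × (1/5² − 1/6²), so n_f = 5: the Pfund series.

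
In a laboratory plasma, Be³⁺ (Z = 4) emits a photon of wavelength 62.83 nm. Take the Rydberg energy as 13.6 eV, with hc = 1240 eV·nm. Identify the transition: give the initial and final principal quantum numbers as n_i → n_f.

The photon energy is ΔE = hc/λ = 1240 / 62.83 = 19.74 eV.
With Z = 4, ΔE = 217.6 × (1/n_f² − 1/n_i²), so 1/n_f² − 1/n_i² = 0.09070.
Trying n_f = 3 gives 1/n_i² = 0.02041, i.e. n_i ≈ 7; this pair matches.

n_i = 7, n_f = 3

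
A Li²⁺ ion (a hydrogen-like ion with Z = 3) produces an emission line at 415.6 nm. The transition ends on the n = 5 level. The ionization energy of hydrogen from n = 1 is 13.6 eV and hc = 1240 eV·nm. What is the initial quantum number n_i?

n_i = 8

The photon energy is ΔE = hc/λ = 1240 / 415.6 = 2.984 eV.
With Z = 3, ΔE = 122.4 × (1/n_f² − 1/n_i²), so 1/n_f² − 1/n_i² = 0.02438.
With n_f = 5: 1/n_i² = 1/25 − 0.02438 = 0.01562, so n_i ≈ 8.00.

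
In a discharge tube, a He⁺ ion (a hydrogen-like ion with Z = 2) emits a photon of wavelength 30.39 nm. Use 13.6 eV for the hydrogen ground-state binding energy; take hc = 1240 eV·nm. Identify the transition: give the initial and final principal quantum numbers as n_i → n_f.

n_i = 2, n_f = 1

The photon energy is ΔE = hc/λ = 1240 / 30.39 = 40.80 eV.
With Z = 2, ΔE = 54.40 × (1/n_f² − 1/n_i²), so 1/n_f² − 1/n_i² = 0.7501.
Trying n_f = 1 gives 1/n_i² = 0.2499, i.e. n_i ≈ 2; this pair matches.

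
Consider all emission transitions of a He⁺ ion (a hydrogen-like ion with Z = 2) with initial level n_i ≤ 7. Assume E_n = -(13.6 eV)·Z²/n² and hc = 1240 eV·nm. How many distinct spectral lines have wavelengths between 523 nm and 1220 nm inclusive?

4

Enumerate all n_i → n_f pairs with 1 ≤ n_f < n_i ≤ 7 and compute λ = 1240 / [13.6·4·(1/n_f² − 1/n_i²)].
Lines falling in [523, 1220] nm: 7→4 (541.5 nm), 6→4 (656.5 nm), 5→4 (1013 nm), 7→5 (1163 nm).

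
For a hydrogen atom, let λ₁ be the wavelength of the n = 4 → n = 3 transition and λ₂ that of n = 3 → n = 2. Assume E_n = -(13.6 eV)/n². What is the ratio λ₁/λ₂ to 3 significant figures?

λ ∝ 1/ΔE ∝ 1/(1/n_f² − 1/n_i²), and the Z² and hc factors cancel in the ratio.
λ₁/λ₂ = (1/2² − 1/3²)/(1/3² − 1/4²) = 0.1389/0.04861 = 2.86.

2.86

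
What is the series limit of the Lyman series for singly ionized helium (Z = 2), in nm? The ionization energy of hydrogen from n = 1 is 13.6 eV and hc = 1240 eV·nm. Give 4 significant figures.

22.79 nm

The Lyman series has lower level n_f = 1; the series limit corresponds to n_i → ∞.
ΔE_max = 13.6 × 4 / 1² = 54.40 eV.
λ_min = 1240 / 54.40 = 22.79 nm.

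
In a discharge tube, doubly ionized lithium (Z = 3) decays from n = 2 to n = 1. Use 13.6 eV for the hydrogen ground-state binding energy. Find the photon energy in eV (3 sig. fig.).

The Bohr energies scale as Z², so for Z = 3: E_n = −122.4/n² eV.
E_2 = −122.4/4 = −30.60 eV and E_1 = −122.4/1 = −122.4 eV.
The photon energy is |E_2 − E_1| = 91.8 eV.

91.8 eV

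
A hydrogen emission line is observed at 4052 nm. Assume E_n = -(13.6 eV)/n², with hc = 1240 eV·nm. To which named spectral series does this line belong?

ΔE = 1240/4052 = 0.3060 eV.
This matches 13.6 × (1/4² − 1/5²), so n_f = 4: the Brackett series.

Brackett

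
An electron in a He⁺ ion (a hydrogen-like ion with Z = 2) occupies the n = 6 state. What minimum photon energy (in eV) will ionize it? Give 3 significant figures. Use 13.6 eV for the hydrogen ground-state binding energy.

E_n = −13.6 Z²/n² = −54.40/n² eV for Z = 2.
E_6 = −54.40/36 = −1.51 eV, so ionization (to E = 0) requires 1.51 eV.

1.51 eV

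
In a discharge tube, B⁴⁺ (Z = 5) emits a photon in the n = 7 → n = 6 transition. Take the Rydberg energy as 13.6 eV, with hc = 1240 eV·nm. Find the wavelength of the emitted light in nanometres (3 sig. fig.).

For Z = 5 the level energies scale as Z², so the effective Rydberg energy is 13.6 × 25 = 340.0 eV.
ΔE = 340.0 × (1/6² − 1/7²) = 340.0 × 0.007370 = 2.506 eV.
λ = hc/ΔE = 1240 / 2.506 = 495 nm.

495 nm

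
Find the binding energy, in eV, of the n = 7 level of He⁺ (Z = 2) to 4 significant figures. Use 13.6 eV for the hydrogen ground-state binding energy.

E_n = −13.6 Z²/n² = −54.40/n² eV for Z = 2.
E_7 = −54.40/49 = −1.110 eV, so ionization (to E = 0) requires 1.110 eV.

1.110 eV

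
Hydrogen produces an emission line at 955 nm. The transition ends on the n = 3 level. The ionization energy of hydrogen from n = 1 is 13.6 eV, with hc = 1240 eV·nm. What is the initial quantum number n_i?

The photon energy is ΔE = hc/λ = 1240 / 955 = 1.298 eV.
With Z = 1, ΔE = 13.60 × (1/n_f² − 1/n_i²), so 1/n_f² − 1/n_i² = 0.09547.
With n_f = 3: 1/n_i² = 1/9 − 0.09547 = 0.01564, so n_i ≈ 8.00.

n_i = 8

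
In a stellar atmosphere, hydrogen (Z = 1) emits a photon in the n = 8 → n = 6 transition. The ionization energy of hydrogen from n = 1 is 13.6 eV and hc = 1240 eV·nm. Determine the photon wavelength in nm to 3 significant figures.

7500 nm

ΔE = 13.60 × (1/6² − 1/8²) = 13.60 × 0.01215 = 0.1653 eV.
λ = hc/ΔE = 1240 / 0.1653 = 7500 nm.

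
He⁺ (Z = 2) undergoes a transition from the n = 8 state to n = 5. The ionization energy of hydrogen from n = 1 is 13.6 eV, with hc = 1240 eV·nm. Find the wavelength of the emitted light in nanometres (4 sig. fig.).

For Z = 2 the level energies scale as Z², so the effective Rydberg energy is 13.6 × 4 = 54.40 eV.
ΔE = 54.40 × (1/5² − 1/8²) = 54.40 × 0.02438 = 1.326 eV.
λ = hc/ΔE = 1240 / 1.326 = 935.1 nm.

935.1 nm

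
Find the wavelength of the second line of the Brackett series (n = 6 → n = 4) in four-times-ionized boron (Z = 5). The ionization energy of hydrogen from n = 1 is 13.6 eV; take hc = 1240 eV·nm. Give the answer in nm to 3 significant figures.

The Brackett series terminates on n_f = 4; the second line has n_i = 4+2 = 6.
ΔE = 340.0 × (1/4² − 1/6²) = 11.81 eV.
λ = 1240 / 11.81 = 105 nm.

105 nm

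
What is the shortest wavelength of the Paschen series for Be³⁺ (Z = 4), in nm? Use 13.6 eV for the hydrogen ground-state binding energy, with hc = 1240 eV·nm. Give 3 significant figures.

51.3 nm

The Paschen series has lower level n_f = 3; the series limit corresponds to n_i → ∞.
ΔE_max = 13.6 × 16 / 3² = 24.18 eV.
λ_min = 1240 / 24.18 = 51.3 nm.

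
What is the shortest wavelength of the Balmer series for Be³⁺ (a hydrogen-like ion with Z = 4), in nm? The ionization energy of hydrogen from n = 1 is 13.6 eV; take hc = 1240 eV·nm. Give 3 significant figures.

22.8 nm

The Balmer series has lower level n_f = 2; the series limit corresponds to n_i → ∞.
ΔE_max = 13.6 × 16 / 2² = 54.40 eV.
λ_min = 1240 / 54.40 = 22.8 nm.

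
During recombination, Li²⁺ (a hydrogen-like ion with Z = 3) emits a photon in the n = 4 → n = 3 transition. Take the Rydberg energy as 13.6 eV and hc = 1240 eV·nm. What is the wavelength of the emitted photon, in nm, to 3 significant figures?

208 nm

For Z = 3 the level energies scale as Z², so the effective Rydberg energy is 13.6 × 9 = 122.4 eV.
ΔE = 122.4 × (1/3² − 1/4²) = 122.4 × 0.04861 = 5.950 eV.
λ = hc/ΔE = 1240 / 5.950 = 208 nm.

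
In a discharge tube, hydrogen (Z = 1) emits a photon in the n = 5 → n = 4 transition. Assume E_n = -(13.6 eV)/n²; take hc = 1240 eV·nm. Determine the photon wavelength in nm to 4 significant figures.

4052 nm

ΔE = 13.60 × (1/4² − 1/5²) = 13.60 × 0.02250 = 0.3060 eV.
λ = hc/ΔE = 1240 / 0.3060 = 4052 nm.
This line belongs to the Brackett series.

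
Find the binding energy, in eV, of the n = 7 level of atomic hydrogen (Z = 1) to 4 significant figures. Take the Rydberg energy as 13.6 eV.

E_7 = −13.60/49 = −0.2776 eV, so ionization (to E = 0) requires 0.2776 eV.

0.2776 eV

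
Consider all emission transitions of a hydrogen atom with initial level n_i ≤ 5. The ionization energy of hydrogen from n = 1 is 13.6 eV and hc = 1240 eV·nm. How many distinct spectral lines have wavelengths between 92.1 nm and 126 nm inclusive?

Enumerate all n_i → n_f pairs with 1 ≤ n_f < n_i ≤ 5 and compute λ = 1240 / [13.6·1·(1/n_f² − 1/n_i²)].
Lines falling in [92.1, 126] nm: 5→1 (94.98 nm), 4→1 (97.25 nm), 3→1 (102.6 nm), 2→1 (121.6 nm).

4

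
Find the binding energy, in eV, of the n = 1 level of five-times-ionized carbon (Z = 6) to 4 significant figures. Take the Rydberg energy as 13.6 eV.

489.6 eV

E_n = −13.6 Z²/n² = −489.6/n² eV for Z = 6.
E_1 = −489.6/1 = −489.6 eV, so ionization (to E = 0) requires 489.6 eV.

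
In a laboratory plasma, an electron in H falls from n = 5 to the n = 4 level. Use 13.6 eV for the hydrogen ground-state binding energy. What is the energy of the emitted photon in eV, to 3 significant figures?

0.306 eV

E_5 = −13.60/25 = −0.5440 eV and E_4 = −13.60/16 = −0.8500 eV.
The photon energy is |E_5 − E_4| = 0.306 eV.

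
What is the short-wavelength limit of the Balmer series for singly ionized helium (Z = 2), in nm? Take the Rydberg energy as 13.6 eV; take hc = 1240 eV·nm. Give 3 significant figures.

The Balmer series has lower level n_f = 2; the series limit corresponds to n_i → ∞.
ΔE_max = 13.6 × 4 / 2² = 13.60 eV.
λ_min = 1240 / 13.60 = 91.2 nm.

91.2 nm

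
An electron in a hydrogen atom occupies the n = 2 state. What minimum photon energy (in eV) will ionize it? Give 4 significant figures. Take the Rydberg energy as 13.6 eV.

3.400 eV

E_2 = −13.60/4 = −3.400 eV, so ionization (to E = 0) requires 3.400 eV.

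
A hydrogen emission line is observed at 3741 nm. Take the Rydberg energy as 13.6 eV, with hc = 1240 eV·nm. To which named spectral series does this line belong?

Pfund

ΔE = 1240/3741 = 0.3315 eV.
This matches 13.6 × (1/5² − 1/8²), so n_f = 5: the Pfund series.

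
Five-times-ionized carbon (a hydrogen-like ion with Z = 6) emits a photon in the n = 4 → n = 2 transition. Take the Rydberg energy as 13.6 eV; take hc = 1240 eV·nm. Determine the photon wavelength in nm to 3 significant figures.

For Z = 6 the level energies scale as Z², so the effective Rydberg energy is 13.6 × 36 = 489.6 eV.
ΔE = 489.6 × (1/2² − 1/4²) = 489.6 × 0.1875 = 91.80 eV.
λ = hc/ΔE = 1240 / 91.80 = 13.5 nm.

13.5 nm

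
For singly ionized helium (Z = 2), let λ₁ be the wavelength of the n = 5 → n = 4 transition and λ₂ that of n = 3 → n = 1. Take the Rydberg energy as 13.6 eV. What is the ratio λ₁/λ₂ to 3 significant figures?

39.5

λ ∝ 1/ΔE ∝ 1/(1/n_f² − 1/n_i²), and the Z² and hc factors cancel in the ratio.
λ₁/λ₂ = (1/1² − 1/3²)/(1/4² − 1/5²) = 0.8889/0.02250 = 39.5.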